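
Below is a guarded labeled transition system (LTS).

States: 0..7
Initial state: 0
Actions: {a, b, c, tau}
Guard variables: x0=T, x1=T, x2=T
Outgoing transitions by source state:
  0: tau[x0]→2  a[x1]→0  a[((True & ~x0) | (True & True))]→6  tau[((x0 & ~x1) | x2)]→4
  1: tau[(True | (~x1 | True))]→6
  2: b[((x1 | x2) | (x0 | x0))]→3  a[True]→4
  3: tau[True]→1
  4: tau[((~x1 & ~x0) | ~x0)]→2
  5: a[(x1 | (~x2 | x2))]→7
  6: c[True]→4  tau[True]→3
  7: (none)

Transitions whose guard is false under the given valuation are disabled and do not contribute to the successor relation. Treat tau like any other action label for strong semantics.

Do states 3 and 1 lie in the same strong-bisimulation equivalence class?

Answer: NOT BISIMILAR

Trace:
Refine partition for ~:
  P[0] = {{0,1,2,3,4,5,6,7}}
  P[1] = {{0},{1,3},{2},{4,7},{5},{6}}
  P[2] = {{0},{1},{2},{3},{4,7},{5},{6}}
stable after 3 split(s): 7 block(s)
class of 3: {3}; class of 1: {1}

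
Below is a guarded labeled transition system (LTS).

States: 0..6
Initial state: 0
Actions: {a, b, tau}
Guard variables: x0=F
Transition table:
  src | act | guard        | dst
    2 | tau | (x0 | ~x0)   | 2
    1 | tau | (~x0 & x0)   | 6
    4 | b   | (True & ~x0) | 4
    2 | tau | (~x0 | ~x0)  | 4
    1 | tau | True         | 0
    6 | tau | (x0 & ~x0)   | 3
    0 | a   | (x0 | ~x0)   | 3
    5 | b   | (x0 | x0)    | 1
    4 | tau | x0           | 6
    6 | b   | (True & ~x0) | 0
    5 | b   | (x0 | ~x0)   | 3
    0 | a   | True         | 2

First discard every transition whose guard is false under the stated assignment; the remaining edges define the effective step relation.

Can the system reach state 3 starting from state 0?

Guard filter leaves 8 enabled edge(s).
Layer 0: {0}
Layer 1: {2,3}  total {0,2,3}
Layer 2: {4}  total {0,2,3,4}
Reachable = {0,2,3,4}
trace reaching 3: a

Answer: REACHABLE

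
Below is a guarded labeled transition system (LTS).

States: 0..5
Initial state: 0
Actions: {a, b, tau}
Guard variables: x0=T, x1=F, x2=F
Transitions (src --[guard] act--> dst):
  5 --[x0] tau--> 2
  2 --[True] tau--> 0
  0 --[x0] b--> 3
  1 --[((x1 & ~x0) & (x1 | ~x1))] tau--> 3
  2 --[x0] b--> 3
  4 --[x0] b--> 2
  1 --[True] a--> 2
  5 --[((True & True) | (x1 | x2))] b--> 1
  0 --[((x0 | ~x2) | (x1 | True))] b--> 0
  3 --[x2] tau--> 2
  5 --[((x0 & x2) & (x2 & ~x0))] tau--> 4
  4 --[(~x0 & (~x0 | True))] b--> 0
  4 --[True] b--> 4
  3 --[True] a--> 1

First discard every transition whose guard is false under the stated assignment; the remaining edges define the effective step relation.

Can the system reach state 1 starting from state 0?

After dropping false guards: 10 live edges.
Layer 0: {0}
Layer 1: {3}  now seen {0,3}
Layer 2: {1}  now seen {0,1,3}
Layer 3: {2}  now seen {0,1,2,3}
Reach set: {0,1,2,3}
witness 1: b·a

Answer: REACHABLE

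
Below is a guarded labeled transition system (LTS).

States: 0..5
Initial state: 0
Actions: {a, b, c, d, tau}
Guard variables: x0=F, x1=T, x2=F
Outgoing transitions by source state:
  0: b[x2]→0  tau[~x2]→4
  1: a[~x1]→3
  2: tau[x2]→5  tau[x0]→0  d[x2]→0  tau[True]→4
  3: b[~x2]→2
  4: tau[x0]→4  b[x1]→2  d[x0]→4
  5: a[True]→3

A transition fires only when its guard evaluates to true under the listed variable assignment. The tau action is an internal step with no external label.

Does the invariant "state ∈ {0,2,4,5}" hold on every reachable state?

Safe = {0,2,4,5}
R = {0,2,4}
  0: safe
  2: safe
  4: safe

Answer: INVARIANT HOLDS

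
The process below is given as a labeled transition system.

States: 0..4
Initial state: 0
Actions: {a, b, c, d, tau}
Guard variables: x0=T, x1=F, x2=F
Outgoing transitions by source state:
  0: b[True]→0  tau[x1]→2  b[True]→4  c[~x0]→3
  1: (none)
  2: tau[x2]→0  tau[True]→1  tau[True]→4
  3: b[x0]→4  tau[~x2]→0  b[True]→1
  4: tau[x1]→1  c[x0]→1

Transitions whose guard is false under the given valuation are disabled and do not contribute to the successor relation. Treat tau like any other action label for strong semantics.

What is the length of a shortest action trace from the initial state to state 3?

BFS to 3:
  L0 = {0}
  L1 = {4}
  L2 = {1}
3 never appears.

Answer: UNREACHABLE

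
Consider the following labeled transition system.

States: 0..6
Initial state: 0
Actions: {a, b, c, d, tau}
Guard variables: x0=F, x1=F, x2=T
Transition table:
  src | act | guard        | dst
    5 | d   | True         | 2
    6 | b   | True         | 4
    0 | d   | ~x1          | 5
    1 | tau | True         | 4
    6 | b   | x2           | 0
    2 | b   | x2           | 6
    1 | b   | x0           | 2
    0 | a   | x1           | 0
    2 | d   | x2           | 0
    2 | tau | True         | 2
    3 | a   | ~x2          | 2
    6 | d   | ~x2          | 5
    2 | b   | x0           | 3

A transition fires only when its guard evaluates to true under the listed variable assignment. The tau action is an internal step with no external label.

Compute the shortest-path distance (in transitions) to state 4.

Breadth-first toward 4:
  depth 0: {0}
  depth 1: {5}
  depth 2: {2}
  depth 3: {6}
  depth 4: {4}
4 enters at depth 4; path d·d·b·b

Answer: 4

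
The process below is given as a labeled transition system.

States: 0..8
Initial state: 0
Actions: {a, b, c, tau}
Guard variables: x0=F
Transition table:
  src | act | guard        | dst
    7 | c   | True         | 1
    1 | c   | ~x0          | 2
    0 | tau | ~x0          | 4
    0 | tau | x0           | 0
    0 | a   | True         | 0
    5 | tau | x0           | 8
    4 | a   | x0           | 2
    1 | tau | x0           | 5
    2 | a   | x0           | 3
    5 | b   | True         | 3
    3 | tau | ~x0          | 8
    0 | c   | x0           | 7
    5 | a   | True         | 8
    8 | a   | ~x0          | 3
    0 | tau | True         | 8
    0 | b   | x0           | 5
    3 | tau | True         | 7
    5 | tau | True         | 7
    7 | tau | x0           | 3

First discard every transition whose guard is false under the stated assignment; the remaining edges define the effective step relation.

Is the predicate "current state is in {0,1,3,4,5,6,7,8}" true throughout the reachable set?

Safe = {0,1,3,4,5,6,7,8}
Reach set: {0,1,2,3,4,7,8}
  0: ✓
  1: ✓
  2: VIOLATES
  3: ✓
  4: ✓
  7: ✓
  8: ✓
reach 2 via tau·a·tau·c·c — violates

Answer: INVARIANT VIOLATED at state 2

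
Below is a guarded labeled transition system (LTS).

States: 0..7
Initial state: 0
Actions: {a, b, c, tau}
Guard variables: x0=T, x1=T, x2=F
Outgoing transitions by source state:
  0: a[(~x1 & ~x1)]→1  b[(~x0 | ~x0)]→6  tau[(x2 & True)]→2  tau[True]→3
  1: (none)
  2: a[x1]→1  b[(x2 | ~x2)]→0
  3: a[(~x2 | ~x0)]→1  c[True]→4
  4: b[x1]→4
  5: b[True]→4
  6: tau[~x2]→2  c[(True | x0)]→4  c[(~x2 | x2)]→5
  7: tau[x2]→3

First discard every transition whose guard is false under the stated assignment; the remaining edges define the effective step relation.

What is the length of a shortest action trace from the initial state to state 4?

Answer: 2

Trace:
Breadth-first toward 4:
  L0 = {0}
  L1 = {3}
  L2 = {1,4}
depth(4)=2, e.g. tau·c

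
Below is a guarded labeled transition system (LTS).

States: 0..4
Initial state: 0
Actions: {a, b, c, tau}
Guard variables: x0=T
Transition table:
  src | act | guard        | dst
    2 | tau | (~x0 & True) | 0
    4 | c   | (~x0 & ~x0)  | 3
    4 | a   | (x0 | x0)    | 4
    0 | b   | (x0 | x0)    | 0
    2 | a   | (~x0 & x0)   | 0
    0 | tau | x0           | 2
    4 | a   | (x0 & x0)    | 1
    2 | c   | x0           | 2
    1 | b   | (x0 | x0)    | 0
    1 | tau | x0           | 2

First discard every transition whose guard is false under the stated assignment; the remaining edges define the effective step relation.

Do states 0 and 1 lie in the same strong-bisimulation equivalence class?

Answer: BISIMILAR

Working:
Compute ~ classes (split until stable):
  round 0: {{0,1,2,3,4}}
  round 1: {{0,1},{2},{3},{4}}
Fixed point at round 2; 4 class(es).
0∈{0,1}, 1∈{0,1}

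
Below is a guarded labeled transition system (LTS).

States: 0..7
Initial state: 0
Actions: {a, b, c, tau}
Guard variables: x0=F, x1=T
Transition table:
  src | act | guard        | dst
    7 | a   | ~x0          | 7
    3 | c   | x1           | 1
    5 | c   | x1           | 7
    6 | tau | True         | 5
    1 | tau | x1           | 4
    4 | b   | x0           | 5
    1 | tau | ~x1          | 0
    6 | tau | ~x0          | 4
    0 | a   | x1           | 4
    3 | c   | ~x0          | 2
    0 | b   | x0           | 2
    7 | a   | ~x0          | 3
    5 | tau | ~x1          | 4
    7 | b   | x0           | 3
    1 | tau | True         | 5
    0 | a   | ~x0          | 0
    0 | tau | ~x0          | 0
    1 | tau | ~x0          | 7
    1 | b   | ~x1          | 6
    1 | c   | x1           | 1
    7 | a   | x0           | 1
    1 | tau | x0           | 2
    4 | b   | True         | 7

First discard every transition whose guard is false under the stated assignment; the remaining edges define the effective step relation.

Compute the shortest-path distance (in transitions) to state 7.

Answer: 2

Analysis:
BFS to 7:
  depth 0: {0}
  depth 1: {4}
  depth 2: {7}
depth(7)=2, e.g. a·b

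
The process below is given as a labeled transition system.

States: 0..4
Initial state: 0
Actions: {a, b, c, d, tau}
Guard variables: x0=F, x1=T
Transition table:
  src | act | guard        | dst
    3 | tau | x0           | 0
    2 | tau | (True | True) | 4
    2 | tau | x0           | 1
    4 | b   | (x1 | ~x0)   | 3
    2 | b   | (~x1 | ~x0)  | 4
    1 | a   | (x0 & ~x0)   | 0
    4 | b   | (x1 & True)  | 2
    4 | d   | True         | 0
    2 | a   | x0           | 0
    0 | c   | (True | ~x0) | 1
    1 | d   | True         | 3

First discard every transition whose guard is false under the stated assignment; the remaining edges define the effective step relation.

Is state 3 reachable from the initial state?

Guard filter leaves 7 enabled edge(s).
Layer 0: {0}
Layer 1: {1}  cumulative {0,1}
Layer 2: {3}  cumulative {0,1,3}
Reach set: {0,1,3}
trace reaching 3: c·d

Answer: REACHABLE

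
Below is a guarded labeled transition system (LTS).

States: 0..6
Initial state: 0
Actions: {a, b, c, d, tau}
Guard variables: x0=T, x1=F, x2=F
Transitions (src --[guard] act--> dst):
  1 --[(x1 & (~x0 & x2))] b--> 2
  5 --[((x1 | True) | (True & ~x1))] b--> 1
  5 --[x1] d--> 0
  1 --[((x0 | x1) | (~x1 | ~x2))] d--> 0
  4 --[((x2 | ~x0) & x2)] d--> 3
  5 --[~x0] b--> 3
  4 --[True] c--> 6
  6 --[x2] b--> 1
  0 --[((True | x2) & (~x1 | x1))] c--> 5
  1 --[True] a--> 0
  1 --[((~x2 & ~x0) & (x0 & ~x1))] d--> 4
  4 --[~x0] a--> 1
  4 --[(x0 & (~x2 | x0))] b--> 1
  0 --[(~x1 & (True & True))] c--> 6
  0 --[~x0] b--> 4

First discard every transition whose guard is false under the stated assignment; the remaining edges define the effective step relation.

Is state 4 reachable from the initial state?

After dropping false guards: 7 live edges.
L0 = {0}
L1 = {5,6}  cumulative {0,5,6}
L2 = {1}  cumulative {0,1,5,6}
Reachable = {0,1,5,6}

Answer: UNREACHABLE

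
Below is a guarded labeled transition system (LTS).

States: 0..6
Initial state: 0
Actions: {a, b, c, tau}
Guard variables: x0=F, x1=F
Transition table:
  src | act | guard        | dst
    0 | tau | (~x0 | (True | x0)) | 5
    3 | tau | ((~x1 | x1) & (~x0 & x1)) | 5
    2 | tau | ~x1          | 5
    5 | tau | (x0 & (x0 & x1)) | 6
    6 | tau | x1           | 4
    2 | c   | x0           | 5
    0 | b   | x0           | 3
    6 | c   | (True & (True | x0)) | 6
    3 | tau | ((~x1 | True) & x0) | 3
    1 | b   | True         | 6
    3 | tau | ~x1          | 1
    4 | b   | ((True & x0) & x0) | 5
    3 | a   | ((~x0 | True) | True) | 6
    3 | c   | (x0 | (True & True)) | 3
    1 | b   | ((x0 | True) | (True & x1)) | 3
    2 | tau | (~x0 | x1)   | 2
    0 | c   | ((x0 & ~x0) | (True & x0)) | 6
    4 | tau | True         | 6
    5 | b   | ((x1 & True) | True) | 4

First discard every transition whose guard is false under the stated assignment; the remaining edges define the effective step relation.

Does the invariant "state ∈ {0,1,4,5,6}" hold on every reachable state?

Inv-set: {0,1,4,5,6}
Reach set: {0,4,5,6}
  0: safe
  4: safe
  5: safe
  6: safe

Answer: INVARIANT HOLDS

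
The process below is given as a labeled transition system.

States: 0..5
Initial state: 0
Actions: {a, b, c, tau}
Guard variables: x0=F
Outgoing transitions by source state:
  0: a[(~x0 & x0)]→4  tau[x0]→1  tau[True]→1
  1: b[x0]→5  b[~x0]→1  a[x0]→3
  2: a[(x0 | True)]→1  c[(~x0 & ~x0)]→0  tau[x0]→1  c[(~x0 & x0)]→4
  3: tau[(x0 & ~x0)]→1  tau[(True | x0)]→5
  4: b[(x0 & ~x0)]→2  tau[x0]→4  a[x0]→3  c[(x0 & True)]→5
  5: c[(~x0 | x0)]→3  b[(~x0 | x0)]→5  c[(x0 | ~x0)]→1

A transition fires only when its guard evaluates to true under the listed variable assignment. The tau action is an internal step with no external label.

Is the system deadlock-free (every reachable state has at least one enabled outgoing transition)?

Reachable = {0,1}
  0: tau→1  [deg 1]
  1: b→1  [deg 1]

Answer: DEADLOCK-FREE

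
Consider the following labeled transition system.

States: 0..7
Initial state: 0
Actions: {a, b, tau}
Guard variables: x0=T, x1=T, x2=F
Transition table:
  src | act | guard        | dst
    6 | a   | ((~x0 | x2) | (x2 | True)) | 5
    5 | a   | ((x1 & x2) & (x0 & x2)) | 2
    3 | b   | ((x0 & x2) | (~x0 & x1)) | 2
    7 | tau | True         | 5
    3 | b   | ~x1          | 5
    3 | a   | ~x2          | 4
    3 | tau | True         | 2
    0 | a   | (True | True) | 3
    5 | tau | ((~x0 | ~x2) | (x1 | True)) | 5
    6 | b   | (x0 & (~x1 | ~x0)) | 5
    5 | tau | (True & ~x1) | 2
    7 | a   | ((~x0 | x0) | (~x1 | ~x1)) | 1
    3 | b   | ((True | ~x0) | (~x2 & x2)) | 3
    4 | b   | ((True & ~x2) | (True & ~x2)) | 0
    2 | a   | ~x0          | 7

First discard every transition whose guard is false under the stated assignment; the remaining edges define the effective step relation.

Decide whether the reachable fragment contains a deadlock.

Answer: DEADLOCK at state 2

Trace:
R = {0,2,3,4}
  0: a→3  [1 out]
  2: ∅  [deadlock]
  3: a→4  b→3  tau→2  [3 out]
  4: b→0  [1 out]
witness 2: a·tau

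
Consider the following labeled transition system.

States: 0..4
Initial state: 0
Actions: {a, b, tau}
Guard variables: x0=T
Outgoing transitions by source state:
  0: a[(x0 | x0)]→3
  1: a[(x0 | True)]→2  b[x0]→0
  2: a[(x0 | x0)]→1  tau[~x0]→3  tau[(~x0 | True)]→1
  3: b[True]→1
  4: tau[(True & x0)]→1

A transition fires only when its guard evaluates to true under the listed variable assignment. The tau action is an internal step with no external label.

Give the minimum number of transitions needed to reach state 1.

BFS to 1:
  Layer 0: {0}
  Layer 1: {3}
  Layer 2: {1}
first hit 1 at d=2 via a·b

Answer: 2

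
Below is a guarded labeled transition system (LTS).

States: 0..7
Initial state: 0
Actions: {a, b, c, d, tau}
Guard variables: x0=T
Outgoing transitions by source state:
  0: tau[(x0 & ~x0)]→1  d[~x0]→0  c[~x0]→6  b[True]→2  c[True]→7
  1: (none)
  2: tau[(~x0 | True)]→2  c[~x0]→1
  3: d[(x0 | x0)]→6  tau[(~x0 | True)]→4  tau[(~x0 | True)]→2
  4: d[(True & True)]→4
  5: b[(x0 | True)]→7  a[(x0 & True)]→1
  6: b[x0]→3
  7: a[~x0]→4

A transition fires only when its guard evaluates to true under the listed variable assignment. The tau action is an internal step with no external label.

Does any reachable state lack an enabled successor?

Reach set: {0,2,7}
  0: b→2  c→7  [2 exit(s)]
  2: tau→2  [1 exit(s)]
  7: ∅  [no exit]
trace reaching 7: c

Answer: DEADLOCK at state 7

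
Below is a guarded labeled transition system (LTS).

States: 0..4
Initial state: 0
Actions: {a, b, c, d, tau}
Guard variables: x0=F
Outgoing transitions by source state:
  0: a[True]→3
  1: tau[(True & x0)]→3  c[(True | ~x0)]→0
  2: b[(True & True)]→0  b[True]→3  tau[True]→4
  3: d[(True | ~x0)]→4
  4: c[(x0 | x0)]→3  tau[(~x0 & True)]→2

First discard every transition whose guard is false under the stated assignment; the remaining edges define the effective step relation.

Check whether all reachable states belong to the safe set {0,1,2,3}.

Answer: INVARIANT VIOLATED at state 4

Analysis:
Allowed set {0,1,2,3}
Reachable = {0,2,3,4}
  0: ✓
  2: ✓
  3: ✓
  4: ✗ unsafe
witness against invariant: a·d → 4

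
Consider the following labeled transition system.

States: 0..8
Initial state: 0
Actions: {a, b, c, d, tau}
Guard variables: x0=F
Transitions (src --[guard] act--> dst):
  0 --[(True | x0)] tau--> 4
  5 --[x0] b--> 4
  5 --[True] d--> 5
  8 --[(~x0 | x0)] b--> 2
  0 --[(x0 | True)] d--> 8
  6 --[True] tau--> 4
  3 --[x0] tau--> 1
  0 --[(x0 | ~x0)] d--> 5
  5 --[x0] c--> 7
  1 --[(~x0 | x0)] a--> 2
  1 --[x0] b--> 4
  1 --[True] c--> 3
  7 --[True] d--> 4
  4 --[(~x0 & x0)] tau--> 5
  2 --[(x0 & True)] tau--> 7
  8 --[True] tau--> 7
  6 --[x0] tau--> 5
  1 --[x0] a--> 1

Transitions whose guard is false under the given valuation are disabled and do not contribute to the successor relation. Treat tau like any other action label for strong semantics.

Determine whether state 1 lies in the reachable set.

Answer: UNREACHABLE

Trace:
Guard filter leaves 10 enabled edge(s).
L0 = {0}
L1 = {4,5,8}  now seen {0,4,5,8}
L2 = {2,7}  now seen {0,2,4,5,7,8}
Reachable = {0,2,4,5,7,8}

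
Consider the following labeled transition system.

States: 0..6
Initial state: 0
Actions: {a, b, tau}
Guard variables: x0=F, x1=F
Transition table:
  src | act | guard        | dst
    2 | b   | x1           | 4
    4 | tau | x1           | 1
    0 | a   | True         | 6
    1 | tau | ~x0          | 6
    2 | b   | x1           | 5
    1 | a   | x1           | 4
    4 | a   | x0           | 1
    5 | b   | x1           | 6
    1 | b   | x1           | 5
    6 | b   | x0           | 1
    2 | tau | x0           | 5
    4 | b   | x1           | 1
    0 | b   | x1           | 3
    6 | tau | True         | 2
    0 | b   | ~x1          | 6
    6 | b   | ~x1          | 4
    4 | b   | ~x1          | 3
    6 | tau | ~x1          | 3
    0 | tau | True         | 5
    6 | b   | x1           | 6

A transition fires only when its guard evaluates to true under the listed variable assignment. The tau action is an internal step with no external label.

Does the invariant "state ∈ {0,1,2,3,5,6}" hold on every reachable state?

Inv-set: {0,1,2,3,5,6}
Reach set: {0,2,3,4,5,6}
  0: ok
  2: ok
  3: ok
  4: ✗ unsafe
  5: ok
  6: ok
witness against invariant: a·b → 4

Answer: INVARIANT VIOLATED at state 4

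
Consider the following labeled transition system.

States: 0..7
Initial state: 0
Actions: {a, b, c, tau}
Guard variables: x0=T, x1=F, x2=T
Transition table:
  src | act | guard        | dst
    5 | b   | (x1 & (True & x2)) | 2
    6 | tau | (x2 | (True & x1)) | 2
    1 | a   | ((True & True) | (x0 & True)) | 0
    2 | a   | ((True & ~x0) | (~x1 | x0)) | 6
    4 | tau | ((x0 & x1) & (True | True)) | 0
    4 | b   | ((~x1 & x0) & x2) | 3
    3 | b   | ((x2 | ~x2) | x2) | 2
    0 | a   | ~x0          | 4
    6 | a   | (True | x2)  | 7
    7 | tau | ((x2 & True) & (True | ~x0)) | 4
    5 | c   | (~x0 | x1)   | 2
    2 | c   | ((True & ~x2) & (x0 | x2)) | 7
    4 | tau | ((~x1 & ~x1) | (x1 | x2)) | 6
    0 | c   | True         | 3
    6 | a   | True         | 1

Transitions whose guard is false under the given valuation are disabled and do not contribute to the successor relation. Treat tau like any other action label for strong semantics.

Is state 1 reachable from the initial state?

Guard filter leaves 10 enabled edge(s).
depth 0: {0}
depth 1: {3}  now seen {0,3}
depth 2: {2}  now seen {0,2,3}
depth 3: {6}  now seen {0,2,3,6}
depth 4: {1,7}  now seen {0,1,2,3,6,7}
depth 5: {4}  now seen {0,1,2,3,4,6,7}
R = {0,1,2,3,4,6,7}
witness 1: c·b·a·a

Answer: REACHABLE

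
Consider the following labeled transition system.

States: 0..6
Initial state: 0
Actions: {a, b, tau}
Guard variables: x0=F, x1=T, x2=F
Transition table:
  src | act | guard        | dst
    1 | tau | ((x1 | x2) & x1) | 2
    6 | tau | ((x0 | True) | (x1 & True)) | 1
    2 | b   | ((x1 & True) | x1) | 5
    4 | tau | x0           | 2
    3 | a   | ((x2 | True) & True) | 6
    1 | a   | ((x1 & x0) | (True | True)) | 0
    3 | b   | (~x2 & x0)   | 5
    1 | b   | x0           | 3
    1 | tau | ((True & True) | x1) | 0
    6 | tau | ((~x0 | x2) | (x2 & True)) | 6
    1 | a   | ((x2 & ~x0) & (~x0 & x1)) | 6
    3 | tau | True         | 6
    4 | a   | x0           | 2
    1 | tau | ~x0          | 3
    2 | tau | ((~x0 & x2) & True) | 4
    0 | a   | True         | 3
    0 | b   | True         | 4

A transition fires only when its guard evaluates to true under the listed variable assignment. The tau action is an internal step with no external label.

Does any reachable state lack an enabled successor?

R = {0,1,2,3,4,5,6}
  0: a→3  b→4  [2 out]
  1: a→0  tau→0  tau→2  tau→3  [4 out]
  2: b→5  [1 out]
  3: a→6  tau→6  [2 out]
  4: ∅  [STUCK]
  5: ∅  [STUCK]
  6: tau→1  tau→6  [2 out]
witness 4: b

Answer: DEADLOCK at state 4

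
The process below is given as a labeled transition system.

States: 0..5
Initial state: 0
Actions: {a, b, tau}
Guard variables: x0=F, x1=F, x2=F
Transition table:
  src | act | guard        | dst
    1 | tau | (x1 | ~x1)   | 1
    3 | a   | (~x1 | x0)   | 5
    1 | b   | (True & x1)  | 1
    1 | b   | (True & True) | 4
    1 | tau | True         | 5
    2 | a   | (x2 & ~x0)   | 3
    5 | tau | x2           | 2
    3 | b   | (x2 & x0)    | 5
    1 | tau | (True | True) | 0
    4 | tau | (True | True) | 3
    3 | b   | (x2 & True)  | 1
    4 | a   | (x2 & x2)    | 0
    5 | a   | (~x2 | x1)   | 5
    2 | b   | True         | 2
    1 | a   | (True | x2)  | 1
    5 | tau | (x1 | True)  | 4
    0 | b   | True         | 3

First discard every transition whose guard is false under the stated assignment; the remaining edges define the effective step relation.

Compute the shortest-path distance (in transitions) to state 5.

Answer: 2

Working:
BFS to 5:
  depth 0: {0}
  depth 1: {3}
  depth 2: {5}
depth(5)=2, e.g. b·a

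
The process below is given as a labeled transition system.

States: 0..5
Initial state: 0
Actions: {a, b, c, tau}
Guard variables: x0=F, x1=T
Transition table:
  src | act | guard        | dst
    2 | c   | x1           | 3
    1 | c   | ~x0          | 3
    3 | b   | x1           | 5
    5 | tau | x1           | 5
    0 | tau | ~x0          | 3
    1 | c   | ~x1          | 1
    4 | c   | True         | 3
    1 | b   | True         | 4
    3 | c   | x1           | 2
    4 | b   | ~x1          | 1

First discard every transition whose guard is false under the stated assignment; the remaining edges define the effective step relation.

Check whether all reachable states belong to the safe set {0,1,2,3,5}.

Inv-set: {0,1,2,3,5}
Reach set: {0,2,3,5}
  0: ok
  2: ok
  3: ok
  5: ok

Answer: INVARIANT HOLDS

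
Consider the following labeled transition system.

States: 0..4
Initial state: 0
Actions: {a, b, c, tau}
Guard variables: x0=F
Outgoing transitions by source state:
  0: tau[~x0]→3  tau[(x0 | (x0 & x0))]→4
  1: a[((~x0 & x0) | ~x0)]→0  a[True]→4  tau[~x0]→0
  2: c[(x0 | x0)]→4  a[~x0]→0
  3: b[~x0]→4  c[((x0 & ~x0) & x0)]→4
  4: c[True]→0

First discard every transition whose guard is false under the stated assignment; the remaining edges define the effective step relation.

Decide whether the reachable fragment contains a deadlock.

Answer: DEADLOCK-FREE

Working:
Reach set: {0,3,4}
  0: tau→3  [1 exit(s)]
  3: b→4  [1 exit(s)]
  4: c→0  [1 exit(s)]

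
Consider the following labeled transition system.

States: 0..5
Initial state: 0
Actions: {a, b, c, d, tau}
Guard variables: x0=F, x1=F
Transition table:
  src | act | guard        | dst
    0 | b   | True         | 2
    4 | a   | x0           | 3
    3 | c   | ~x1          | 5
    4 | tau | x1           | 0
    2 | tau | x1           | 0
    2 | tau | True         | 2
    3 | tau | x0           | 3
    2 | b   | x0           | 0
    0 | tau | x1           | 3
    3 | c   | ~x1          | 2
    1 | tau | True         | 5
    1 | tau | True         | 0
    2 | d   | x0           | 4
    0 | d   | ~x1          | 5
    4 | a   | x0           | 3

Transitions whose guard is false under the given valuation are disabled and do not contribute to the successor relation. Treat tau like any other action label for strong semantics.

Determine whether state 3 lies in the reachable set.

Answer: UNREACHABLE

Trace:
Guard filter leaves 7 enabled edge(s).
depth 0: {0}
depth 1: {2,5}  cumulative {0,2,5}
R = {0,2,5}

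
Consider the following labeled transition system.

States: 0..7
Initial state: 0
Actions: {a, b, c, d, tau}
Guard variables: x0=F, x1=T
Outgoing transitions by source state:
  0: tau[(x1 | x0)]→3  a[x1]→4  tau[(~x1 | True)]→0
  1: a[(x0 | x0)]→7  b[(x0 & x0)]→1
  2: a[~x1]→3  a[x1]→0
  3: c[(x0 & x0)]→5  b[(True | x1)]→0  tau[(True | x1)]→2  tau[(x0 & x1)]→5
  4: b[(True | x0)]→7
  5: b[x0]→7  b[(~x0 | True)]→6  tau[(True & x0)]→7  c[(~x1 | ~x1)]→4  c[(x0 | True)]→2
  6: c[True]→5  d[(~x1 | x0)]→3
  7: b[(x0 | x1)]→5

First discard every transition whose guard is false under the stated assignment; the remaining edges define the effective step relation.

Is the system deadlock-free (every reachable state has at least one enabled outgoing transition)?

Reachable = {0,2,3,4,5,6,7}
  0: a→4  tau→0  tau→3  [deg 3]
  2: a→0  [deg 1]
  3: b→0  tau→2  [deg 2]
  4: b→7  [deg 1]
  5: b→6  c→2  [deg 2]
  6: c→5  [deg 1]
  7: b→5  [deg 1]

Answer: DEADLOCK-FREE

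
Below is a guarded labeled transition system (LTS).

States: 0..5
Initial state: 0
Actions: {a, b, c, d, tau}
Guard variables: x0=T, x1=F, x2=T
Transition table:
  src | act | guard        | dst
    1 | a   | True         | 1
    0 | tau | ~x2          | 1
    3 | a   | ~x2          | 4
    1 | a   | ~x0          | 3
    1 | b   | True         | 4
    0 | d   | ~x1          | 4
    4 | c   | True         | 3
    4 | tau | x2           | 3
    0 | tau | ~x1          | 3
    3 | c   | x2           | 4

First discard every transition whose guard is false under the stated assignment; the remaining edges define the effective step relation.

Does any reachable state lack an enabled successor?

Reach set: {0,3,4}
  0: d→4  tau→3  [deg 2]
  3: c→4  [deg 1]
  4: c→3  tau→3  [deg 2]

Answer: DEADLOCK-FREE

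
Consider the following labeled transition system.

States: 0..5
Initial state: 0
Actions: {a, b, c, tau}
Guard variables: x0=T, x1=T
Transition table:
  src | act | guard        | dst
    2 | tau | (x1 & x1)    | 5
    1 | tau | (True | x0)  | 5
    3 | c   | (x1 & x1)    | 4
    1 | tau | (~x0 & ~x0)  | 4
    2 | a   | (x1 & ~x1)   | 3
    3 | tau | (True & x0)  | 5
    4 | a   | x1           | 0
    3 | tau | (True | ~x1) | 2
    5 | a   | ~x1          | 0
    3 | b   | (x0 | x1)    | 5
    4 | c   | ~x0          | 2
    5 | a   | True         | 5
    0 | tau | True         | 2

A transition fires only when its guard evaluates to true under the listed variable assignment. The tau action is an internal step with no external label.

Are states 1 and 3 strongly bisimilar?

Answer: NOT BISIMILAR

Trace:
Compute ~ classes (split until stable):
  π0 = {{0,1,2,3,4,5}}
  π1 = {{0,1,2},{3},{4,5}}
  π2 = {{0},{1,2},{3},{4},{5}}
Fixed point at round 3; 5 class(es).
1∈{1,2}, 3∈{3}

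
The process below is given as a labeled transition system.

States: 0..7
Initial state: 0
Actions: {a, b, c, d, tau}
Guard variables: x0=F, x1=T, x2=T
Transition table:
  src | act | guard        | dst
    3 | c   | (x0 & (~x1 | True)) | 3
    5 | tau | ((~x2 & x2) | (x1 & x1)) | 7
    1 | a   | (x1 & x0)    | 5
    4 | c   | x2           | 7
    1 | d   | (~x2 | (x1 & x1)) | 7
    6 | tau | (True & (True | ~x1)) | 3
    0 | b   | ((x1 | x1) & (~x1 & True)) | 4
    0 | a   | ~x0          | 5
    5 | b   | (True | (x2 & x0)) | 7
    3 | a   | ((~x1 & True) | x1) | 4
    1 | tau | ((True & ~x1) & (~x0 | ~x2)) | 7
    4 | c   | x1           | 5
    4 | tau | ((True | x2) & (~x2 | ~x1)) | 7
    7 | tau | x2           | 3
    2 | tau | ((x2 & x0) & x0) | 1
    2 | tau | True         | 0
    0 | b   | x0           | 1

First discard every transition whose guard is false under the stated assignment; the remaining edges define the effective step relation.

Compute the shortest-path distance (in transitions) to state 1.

Answer: UNREACHABLE

Trace:
Layered search for 1:
  L0 = {0}
  L1 = {5}
  L2 = {7}
  L3 = {3}
  L4 = {4}
1 never appears.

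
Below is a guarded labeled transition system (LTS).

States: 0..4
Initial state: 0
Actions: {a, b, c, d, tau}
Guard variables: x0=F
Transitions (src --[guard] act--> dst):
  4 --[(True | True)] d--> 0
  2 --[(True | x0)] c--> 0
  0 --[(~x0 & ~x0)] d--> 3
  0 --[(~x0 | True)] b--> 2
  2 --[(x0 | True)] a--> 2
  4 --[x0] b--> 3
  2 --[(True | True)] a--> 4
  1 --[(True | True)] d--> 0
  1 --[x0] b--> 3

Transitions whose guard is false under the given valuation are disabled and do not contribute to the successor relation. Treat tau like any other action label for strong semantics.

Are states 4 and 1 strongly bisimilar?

Compute ~ classes (split until stable):
  P[0] = {{0,1,2,3,4}}
  P[1] = {{0},{1,4},{2},{3}}
4 equivalence class(es) (converged in 2)
class of 4: {1,4}; class of 1: {1,4}

Answer: BISIMILAR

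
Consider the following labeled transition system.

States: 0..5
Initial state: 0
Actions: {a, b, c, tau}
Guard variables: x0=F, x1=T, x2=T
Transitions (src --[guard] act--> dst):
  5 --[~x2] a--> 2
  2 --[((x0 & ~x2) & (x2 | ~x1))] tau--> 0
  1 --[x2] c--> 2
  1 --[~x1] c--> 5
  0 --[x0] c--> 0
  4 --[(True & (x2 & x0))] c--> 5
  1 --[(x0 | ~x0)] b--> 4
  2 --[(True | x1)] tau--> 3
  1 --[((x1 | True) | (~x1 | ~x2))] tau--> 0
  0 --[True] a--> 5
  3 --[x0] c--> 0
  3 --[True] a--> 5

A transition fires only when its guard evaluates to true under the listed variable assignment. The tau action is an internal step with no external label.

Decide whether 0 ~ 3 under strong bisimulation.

Answer: BISIMILAR

Trace:
Compute ~ classes (split until stable):
  π0 = {{0,1,2,3,4,5}}
  π1 = {{0,3},{1},{2},{4,5}}
Fixed point at round 2; 4 class(es).
class of 0: {0,3}; class of 3: {0,3}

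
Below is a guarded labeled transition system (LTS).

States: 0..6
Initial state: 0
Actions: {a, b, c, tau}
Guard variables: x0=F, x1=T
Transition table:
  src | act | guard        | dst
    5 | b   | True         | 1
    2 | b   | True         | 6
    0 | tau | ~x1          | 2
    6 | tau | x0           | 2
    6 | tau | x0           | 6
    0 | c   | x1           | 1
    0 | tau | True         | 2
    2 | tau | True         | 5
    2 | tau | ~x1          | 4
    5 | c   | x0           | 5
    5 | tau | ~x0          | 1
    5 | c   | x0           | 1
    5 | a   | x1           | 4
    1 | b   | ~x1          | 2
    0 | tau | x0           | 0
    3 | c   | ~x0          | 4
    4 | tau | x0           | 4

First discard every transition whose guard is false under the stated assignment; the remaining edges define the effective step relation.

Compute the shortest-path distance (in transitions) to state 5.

Answer: 2

Working:
BFS to 5:
  Layer 0: {0}
  Layer 1: {1,2}
  Layer 2: {5,6}
depth(5)=2, e.g. tau·tau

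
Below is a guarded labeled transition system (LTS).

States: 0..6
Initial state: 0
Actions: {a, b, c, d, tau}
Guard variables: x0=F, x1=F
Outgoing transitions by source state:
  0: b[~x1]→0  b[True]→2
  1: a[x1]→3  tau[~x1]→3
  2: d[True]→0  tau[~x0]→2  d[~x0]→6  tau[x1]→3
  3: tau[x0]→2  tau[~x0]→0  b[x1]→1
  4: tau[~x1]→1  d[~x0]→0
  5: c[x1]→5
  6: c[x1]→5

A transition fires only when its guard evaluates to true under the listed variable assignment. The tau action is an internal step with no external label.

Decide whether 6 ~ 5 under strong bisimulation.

Answer: BISIMILAR

Analysis:
Refine partition for ~:
  P[0] = {{0,1,2,3,4,5,6}}
  P[1] = {{0},{1,3},{2,4},{5,6}}
  P[2] = {{0},{1},{2},{3},{4},{5,6}}
6 equivalence class(es) (converged in 3)
6∈{5,6}, 5∈{5,6}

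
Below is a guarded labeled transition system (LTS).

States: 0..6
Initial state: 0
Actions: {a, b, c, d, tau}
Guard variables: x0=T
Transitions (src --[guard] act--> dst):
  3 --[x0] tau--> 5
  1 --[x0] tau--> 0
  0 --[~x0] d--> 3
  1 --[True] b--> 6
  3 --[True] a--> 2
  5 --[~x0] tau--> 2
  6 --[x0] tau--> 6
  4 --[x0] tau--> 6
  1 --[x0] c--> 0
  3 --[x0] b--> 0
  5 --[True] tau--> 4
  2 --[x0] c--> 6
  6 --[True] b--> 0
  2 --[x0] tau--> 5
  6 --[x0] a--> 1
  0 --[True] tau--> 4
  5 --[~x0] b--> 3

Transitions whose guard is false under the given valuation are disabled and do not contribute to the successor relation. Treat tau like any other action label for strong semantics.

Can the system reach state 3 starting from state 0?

Guard filter leaves 14 enabled edge(s).
Layer 0: {0}
Layer 1: {4}  now seen {0,4}
Layer 2: {6}  now seen {0,4,6}
Layer 3: {1}  now seen {0,1,4,6}
Reachable = {0,1,4,6}

Answer: UNREACHABLE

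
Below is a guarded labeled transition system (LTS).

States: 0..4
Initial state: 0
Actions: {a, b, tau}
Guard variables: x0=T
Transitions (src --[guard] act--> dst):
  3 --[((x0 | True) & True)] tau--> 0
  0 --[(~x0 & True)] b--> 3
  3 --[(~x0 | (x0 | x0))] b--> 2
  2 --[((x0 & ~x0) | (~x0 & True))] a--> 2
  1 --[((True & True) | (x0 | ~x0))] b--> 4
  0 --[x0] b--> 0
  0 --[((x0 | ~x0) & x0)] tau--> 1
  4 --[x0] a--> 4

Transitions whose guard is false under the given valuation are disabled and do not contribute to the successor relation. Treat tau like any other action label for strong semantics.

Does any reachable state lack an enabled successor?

R = {0,1,4}
  0: b→0  tau→1  [2 out]
  1: b→4  [1 out]
  4: a→4  [1 out]

Answer: DEADLOCK-FREE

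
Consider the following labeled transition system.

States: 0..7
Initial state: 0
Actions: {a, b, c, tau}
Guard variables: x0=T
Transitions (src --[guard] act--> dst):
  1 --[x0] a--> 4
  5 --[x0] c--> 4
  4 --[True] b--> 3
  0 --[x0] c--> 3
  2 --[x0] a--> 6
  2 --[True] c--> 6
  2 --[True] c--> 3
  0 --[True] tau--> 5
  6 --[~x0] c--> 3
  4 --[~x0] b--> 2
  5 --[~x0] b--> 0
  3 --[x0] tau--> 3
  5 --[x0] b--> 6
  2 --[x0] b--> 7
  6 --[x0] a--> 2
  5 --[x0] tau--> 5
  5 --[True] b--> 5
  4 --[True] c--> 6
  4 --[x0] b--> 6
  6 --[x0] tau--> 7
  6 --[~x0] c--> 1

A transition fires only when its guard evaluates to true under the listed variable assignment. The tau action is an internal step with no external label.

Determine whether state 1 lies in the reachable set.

Answer: UNREACHABLE

Working:
After dropping false guards: 17 live edges.
depth 0: {0}
depth 1: {3,5}  total {0,3,5}
depth 2: {4,6}  total {0,3,4,5,6}
depth 3: {2,7}  total {0,2,3,4,5,6,7}
R = {0,2,3,4,5,6,7}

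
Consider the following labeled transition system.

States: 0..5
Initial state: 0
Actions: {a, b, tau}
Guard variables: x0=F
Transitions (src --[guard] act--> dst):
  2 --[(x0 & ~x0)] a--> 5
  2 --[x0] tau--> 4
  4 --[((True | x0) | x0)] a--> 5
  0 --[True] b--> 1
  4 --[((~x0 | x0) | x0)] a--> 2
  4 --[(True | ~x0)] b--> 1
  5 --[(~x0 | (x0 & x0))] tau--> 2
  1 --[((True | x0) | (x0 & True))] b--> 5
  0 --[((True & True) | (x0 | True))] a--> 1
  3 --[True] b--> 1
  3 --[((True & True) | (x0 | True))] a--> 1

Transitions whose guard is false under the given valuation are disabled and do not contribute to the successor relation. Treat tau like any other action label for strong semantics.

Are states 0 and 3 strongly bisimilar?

Bisimulation quotient by refinement:
  π0 = {{0,1,2,3,4,5}}
  π1 = {{0,3,4},{1},{2},{5}}
  π2 = {{0,3},{1},{2},{4},{5}}
Fixed point at round 3; 5 class(es).
class of 0: {0,3}; class of 3: {0,3}

Answer: BISIMILAR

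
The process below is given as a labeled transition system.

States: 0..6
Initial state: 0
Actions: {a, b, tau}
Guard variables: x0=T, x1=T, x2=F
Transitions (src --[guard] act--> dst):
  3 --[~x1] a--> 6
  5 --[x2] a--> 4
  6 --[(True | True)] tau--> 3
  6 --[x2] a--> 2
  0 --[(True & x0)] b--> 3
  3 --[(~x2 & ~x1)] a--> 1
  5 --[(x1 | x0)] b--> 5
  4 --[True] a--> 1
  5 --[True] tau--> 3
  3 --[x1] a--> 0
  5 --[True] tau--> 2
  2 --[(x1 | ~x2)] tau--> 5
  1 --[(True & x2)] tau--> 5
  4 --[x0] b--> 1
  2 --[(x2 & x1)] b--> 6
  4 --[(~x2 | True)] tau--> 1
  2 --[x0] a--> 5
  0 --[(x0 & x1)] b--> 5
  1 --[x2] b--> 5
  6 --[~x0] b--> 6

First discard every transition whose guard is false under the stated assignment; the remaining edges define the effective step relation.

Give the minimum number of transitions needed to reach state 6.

Answer: UNREACHABLE

Analysis:
Layered search for 6:
  depth 0: {0}
  depth 1: {3,5}
  depth 2: {2}
6 never appears.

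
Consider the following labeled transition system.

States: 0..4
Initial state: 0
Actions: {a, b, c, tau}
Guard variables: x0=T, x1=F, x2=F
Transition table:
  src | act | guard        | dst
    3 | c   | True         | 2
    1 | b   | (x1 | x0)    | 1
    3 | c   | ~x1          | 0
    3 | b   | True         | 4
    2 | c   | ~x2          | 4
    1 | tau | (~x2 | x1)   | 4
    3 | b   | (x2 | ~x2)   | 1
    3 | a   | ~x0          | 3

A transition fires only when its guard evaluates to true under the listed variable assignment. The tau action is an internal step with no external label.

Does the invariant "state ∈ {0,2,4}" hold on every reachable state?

Answer: INVARIANT HOLDS

Analysis:
Safe = {0,2,4}
Reachable = {0}
  0: ✓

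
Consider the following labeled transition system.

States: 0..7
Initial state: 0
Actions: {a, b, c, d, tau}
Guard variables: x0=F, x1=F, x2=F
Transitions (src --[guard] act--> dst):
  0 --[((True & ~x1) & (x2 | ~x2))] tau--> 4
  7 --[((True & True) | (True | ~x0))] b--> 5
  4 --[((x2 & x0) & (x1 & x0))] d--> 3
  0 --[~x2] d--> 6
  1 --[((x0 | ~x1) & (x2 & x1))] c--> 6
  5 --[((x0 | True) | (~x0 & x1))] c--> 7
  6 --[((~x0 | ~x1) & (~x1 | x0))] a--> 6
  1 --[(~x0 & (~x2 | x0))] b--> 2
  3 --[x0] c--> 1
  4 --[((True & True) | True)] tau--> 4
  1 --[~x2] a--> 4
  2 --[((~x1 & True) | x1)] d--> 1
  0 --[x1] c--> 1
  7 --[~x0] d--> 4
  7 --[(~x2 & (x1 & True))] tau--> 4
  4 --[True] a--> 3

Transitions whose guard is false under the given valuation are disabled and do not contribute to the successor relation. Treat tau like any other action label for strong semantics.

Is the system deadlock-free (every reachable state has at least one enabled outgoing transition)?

Answer: DEADLOCK at state 3

Trace:
Reachable = {0,3,4,6}
  0: d→6  tau→4  [deg 2]
  3: ∅  [STUCK]
  4: a→3  tau→4  [deg 2]
  6: a→6  [deg 1]
Path to 3: tau·a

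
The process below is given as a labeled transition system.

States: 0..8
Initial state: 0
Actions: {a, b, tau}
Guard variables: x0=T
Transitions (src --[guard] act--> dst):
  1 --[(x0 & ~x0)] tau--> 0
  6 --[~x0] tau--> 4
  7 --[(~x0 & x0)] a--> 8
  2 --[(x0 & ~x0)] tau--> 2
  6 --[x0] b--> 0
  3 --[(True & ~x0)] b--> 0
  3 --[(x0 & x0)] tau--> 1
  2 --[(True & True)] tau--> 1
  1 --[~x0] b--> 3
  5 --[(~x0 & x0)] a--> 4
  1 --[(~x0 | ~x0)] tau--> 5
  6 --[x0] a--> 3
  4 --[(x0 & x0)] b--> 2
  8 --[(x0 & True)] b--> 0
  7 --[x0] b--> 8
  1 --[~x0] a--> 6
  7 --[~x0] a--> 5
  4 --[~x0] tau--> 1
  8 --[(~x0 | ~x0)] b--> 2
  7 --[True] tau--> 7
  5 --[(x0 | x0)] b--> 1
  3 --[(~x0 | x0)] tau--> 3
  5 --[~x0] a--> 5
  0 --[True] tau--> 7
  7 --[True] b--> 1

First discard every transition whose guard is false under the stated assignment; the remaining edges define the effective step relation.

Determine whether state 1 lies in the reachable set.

After dropping false guards: 12 live edges.
depth 0: {0}
depth 1: {7}  total {0,7}
depth 2: {1,8}  total {0,1,7,8}
Reach set: {0,1,7,8}
trace reaching 1: tau·b

Answer: REACHABLE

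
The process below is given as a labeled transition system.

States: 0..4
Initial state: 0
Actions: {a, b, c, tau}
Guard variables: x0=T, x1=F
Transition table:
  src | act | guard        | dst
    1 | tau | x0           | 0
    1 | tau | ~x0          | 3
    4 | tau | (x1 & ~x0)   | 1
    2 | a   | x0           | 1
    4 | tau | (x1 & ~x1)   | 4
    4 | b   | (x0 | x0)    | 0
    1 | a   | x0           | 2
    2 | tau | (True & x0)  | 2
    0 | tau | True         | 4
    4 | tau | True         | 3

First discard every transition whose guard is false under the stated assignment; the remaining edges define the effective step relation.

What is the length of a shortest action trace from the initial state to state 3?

Breadth-first toward 3:
  depth 0: {0}
  depth 1: {4}
  depth 2: {3}
depth(3)=2, e.g. tau·tau

Answer: 2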